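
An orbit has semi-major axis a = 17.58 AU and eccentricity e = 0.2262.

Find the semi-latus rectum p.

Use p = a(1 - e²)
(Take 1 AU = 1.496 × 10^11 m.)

Convert to SI: a = 17.58 AU = 2.62997e+12 m.
p = a (1 − e²).
p = 2.62997e+12 · (1 − (0.2262)²) = 2.62997e+12 · 0.948834 ≈ 2.495e+12 m = 16.68 AU.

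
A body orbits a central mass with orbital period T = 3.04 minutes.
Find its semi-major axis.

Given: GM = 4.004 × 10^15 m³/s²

Convert to SI: T = 3.04 minutes = 182.4 s.
Invert Kepler's third law: a = (GM · T² / (4π²))^(1/3).
Substituting T = 182.4 s and GM = 4.004e+15 m³/s²:
a = (4.004e+15 · (182.4)² / (4π²))^(1/3) m
a ≈ 1.5e+06 m = 1.5 Mm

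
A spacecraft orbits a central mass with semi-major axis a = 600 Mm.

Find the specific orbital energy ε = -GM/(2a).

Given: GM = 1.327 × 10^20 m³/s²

Convert to SI: a = 600 Mm = 6e+08 m.
ε = −GM / (2a).
ε = −1.327e+20 / (2 · 6e+08) J/kg ≈ -1.106e+11 J/kg = -110.6 GJ/kg.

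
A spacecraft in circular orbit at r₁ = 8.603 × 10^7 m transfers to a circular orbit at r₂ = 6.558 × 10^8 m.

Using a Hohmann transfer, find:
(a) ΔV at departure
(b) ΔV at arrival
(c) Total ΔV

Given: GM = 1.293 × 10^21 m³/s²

Transfer semi-major axis: a_t = (r₁ + r₂)/2 = (8.603e+07 + 6.558e+08)/2 = 3.70915e+08 m.
Circular speeds: v₁ = √(GM/r₁) = 3.87681e+06 m/s, v₂ = √(GM/r₂) = 1.40415e+06 m/s.
Transfer speeds (vis-viva v² = GM(2/r − 1/a_t)): v₁ᵗ = 5.15493e+06 m/s, v₂ᵗ = 676241 m/s.
(a) ΔV₁ = |v₁ᵗ − v₁| ≈ 1.278e+06 m/s = 1278 km/s.
(b) ΔV₂ = |v₂ − v₂ᵗ| ≈ 7.279e+05 m/s = 727.9 km/s.
(c) ΔV_total = ΔV₁ + ΔV₂ ≈ 2.006e+06 m/s = 2006 km/s.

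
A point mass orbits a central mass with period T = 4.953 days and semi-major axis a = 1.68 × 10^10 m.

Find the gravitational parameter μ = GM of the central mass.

Convert to SI: T = 4.953 days = 427939 s.
GM = 4π² · a³ / T².
GM = 4π² · (1.68e+10)³ / (427939)² m³/s² ≈ 1.022e+21 m³/s² = 1.022 × 10^21 m³/s².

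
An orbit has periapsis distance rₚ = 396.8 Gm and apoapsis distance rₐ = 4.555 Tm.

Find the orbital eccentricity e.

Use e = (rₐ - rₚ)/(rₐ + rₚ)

Convert to SI: rₚ = 396.8 Gm = 3.968e+11 m; rₐ = 4.555 Tm = 4.555e+12 m.
e = (rₐ − rₚ) / (rₐ + rₚ).
e = (4.555e+12 − 3.968e+11) / (4.555e+12 + 3.968e+11) = 4.1582e+12 / 4.9518e+12 ≈ 0.8397.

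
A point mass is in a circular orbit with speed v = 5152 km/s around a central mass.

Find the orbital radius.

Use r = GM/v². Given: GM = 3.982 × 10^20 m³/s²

Convert to SI: v = 5152 km/s = 5.152e+06 m/s.
For a circular orbit, v² = GM / r, so r = GM / v².
r = 3.982e+20 / (5.152e+06)² m ≈ 1.5e+07 m = 15 Mm.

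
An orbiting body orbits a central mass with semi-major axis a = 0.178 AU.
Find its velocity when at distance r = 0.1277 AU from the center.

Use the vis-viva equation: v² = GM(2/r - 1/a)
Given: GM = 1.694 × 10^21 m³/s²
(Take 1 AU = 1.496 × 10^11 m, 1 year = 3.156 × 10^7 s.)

Convert to SI: a = 0.178 AU = 2.66288e+10 m; r = 0.1277 AU = 1.91039e+10 m.
Vis-viva: v = √(GM · (2/r − 1/a)).
2/r − 1/a = 2/1.91039e+10 − 1/2.66288e+10 = 6.71372e-11 m⁻¹.
v = √(1.694e+21 · 6.71372e-11) m/s ≈ 3.372e+05 m/s = 71.14 AU/year.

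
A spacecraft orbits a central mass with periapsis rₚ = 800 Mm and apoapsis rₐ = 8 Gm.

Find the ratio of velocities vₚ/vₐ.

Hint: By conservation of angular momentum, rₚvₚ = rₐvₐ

Convert to SI: rₚ = 800 Mm = 8e+08 m; rₐ = 8 Gm = 8e+09 m.
Conservation of angular momentum gives rₚvₚ = rₐvₐ, so vₚ/vₐ = rₐ/rₚ.
vₚ/vₐ = 8e+09 / 8e+08 ≈ 10.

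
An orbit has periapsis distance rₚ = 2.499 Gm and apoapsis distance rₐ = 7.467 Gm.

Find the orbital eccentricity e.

Convert to SI: rₚ = 2.499 Gm = 2.499e+09 m; rₐ = 7.467 Gm = 7.467e+09 m.
e = (rₐ − rₚ) / (rₐ + rₚ).
e = (7.467e+09 − 2.499e+09) / (7.467e+09 + 2.499e+09) = 4.968e+09 / 9.966e+09 ≈ 0.4985.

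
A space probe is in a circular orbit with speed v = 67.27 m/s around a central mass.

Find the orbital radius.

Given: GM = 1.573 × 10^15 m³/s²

For a circular orbit, v² = GM / r, so r = GM / v².
r = 1.573e+15 / (67.27)² m ≈ 3.476e+11 m = 347.6 Gm.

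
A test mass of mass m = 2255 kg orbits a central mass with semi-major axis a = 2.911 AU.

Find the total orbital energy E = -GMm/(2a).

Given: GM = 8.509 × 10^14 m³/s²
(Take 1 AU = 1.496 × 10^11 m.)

Convert to SI: a = 2.911 AU = 4.35486e+11 m.
E = −GMm / (2a).
E = −8.509e+14 · 2255 / (2 · 4.35486e+11) J ≈ -2.203e+06 J = -2.203 MJ.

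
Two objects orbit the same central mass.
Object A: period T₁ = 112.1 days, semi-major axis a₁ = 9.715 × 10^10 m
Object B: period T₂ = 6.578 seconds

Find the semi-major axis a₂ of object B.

Convert to SI: T₁ = 112.1 days = 9.68544e+06 s.
Kepler's third law: (T₁/T₂)² = (a₁/a₂)³ ⇒ a₂ = a₁ · (T₂/T₁)^(2/3).
T₂/T₁ = 6.578 / 9.68544e+06 = 6.79164e-07.
a₂ = 9.715e+10 · (6.79164e-07)^(2/3) m ≈ 7.506e+06 m = 7.506 × 10^6 m.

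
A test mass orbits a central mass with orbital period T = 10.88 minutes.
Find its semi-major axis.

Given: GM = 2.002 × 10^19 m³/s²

Convert to SI: T = 10.88 minutes = 652.8 s.
Invert Kepler's third law: a = (GM · T² / (4π²))^(1/3).
Substituting T = 652.8 s and GM = 2.002e+19 m³/s²:
a = (2.002e+19 · (652.8)² / (4π²))^(1/3) m
a ≈ 6.001e+07 m = 60.01 Mm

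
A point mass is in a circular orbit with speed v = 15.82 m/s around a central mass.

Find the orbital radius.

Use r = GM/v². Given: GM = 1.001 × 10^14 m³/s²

For a circular orbit, v² = GM / r, so r = GM / v².
r = 1.001e+14 / (15.82)² m ≈ 4e+11 m = 400 Gm.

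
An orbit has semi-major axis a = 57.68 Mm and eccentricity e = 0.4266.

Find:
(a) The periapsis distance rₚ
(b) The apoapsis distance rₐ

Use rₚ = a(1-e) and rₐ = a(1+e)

Convert to SI: a = 57.68 Mm = 5.768e+07 m.
(a) rₚ = a(1 − e) = 5.768e+07 · (1 − 0.4266) = 5.768e+07 · 0.5734 ≈ 3.307e+07 m = 33.07 Mm.
(b) rₐ = a(1 + e) = 5.768e+07 · (1 + 0.4266) = 5.768e+07 · 1.4266 ≈ 8.229e+07 m = 82.29 Mm.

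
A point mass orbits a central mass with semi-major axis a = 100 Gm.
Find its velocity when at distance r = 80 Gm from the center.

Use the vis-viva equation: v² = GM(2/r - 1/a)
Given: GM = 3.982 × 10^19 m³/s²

Convert to SI: a = 100 Gm = 1e+11 m; r = 80 Gm = 8e+10 m.
Vis-viva: v = √(GM · (2/r − 1/a)).
2/r − 1/a = 2/8e+10 − 1/1e+11 = 1.5e-11 m⁻¹.
v = √(3.982e+19 · 1.5e-11) m/s ≈ 2.444e+04 m/s = 24.44 km/s.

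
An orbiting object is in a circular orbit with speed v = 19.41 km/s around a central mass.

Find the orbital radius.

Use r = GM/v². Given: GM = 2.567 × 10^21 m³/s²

Convert to SI: v = 19.41 km/s = 19410 m/s.
For a circular orbit, v² = GM / r, so r = GM / v².
r = 2.567e+21 / (19410)² m ≈ 6.814e+12 m = 6.814 Tm.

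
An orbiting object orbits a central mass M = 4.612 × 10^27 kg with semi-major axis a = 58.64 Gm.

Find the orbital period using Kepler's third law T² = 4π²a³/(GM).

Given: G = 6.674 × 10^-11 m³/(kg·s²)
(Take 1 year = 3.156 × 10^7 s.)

Convert to SI: a = 58.64 Gm = 5.864e+10 m.
GM = G · M = 6.674e-11 · 4.612e+27 = 3.07805e+17 m³/s².
Kepler's third law: T = 2π √(a³ / GM).
Substituting a = 5.864e+10 m and GM = 3.07805e+17 m³/s²:
T = 2π √((5.864e+10)³ / 3.07805e+17) s
T ≈ 1.608e+08 s = 5.096 years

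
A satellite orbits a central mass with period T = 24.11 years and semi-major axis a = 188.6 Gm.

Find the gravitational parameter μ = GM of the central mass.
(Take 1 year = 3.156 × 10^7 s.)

Convert to SI: T = 24.11 years = 7.60912e+08 s; a = 188.6 Gm = 1.886e+11 m.
GM = 4π² · a³ / T².
GM = 4π² · (1.886e+11)³ / (7.60912e+08)² m³/s² ≈ 4.574e+17 m³/s² = 4.574 × 10^17 m³/s².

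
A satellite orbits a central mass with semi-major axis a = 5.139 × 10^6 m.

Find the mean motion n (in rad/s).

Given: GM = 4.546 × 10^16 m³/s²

n = √(GM / a³).
n = √(4.546e+16 / (5.139e+06)³) rad/s ≈ 0.0183 rad/s.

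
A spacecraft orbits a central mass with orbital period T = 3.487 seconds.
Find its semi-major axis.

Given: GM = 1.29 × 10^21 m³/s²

Invert Kepler's third law: a = (GM · T² / (4π²))^(1/3).
Substituting T = 3.487 s and GM = 1.29e+21 m³/s²:
a = (1.29e+21 · (3.487)² / (4π²))^(1/3) m
a ≈ 7.352e+06 m = 7.352 Mm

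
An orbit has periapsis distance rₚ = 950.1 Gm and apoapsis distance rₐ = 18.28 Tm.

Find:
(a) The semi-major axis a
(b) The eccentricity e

Convert to SI: rₚ = 950.1 Gm = 9.501e+11 m; rₐ = 18.28 Tm = 1.828e+13 m.
(a) a = (rₚ + rₐ) / 2 = (9.501e+11 + 1.828e+13) / 2 ≈ 9.615e+12 m = 9.615 Tm.
(b) e = (rₐ − rₚ) / (rₐ + rₚ) = (1.828e+13 − 9.501e+11) / (1.828e+13 + 9.501e+11) ≈ 0.9012.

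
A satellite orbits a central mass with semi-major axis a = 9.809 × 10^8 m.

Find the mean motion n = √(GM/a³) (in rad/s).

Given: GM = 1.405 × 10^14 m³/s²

n = √(GM / a³).
n = √(1.405e+14 / (9.809e+08)³) rad/s ≈ 3.858e-07 rad/s.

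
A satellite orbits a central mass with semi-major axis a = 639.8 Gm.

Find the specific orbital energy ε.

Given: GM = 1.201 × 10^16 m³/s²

Convert to SI: a = 639.8 Gm = 6.398e+11 m.
ε = −GM / (2a).
ε = −1.201e+16 / (2 · 6.398e+11) J/kg ≈ -9386 J/kg = -9.386 kJ/kg.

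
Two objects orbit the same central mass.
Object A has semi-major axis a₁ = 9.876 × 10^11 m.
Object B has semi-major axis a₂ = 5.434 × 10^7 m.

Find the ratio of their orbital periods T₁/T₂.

From Kepler's third law, (T₁/T₂)² = (a₁/a₂)³, so T₁/T₂ = (a₁/a₂)^(3/2).
a₁/a₂ = 9.876e+11 / 5.434e+07 = 18174.5.
T₁/T₂ = (18174.5)^(3/2) ≈ 2.45e+06.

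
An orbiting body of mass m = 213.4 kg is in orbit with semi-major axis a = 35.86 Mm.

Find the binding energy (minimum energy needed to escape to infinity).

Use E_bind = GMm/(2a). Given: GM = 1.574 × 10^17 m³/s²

Convert to SI: a = 35.86 Mm = 3.586e+07 m.
Total orbital energy is E = −GMm/(2a); binding energy is E_bind = −E = GMm/(2a).
E_bind = 1.574e+17 · 213.4 / (2 · 3.586e+07) J ≈ 4.683e+11 J = 468.3 GJ.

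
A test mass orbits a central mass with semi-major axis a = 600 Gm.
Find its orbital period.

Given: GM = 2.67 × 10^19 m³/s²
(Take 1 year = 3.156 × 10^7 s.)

Convert to SI: a = 600 Gm = 6e+11 m.
Kepler's third law: T = 2π √(a³ / GM).
Substituting a = 6e+11 m and GM = 2.67e+19 m³/s²:
T = 2π √((6e+11)³ / 2.67e+19) s
T ≈ 5.651e+08 s = 17.91 years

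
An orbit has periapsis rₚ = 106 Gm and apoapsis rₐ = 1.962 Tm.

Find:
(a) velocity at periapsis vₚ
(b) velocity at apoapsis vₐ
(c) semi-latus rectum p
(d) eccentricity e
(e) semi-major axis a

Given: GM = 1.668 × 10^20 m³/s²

Convert to SI: rₚ = 106 Gm = 1.06e+11 m; rₐ = 1.962 Tm = 1.962e+12 m.
(a) With a = (rₚ + rₐ)/2 = 1.034e+12 m, vₚ = √(GM (2/rₚ − 1/a)) = √(1.668e+20 · (2/1.06e+11 − 1/1.034e+12)) m/s ≈ 5.464e+04 m/s
(b) With a = (rₚ + rₐ)/2 = 1.034e+12 m, vₐ = √(GM (2/rₐ − 1/a)) = √(1.668e+20 · (2/1.962e+12 − 1/1.034e+12)) m/s ≈ 2952 m/s
(c) From a = (rₚ + rₐ)/2 = 1.034e+12 m and e = (rₐ − rₚ)/(rₐ + rₚ) = 0.897485, p = a(1 − e²) = 1.034e+12 · (1 − (0.897485)²) ≈ 2.011e+11 m
(d) e = (rₐ − rₚ)/(rₐ + rₚ) = (1.962e+12 − 1.06e+11)/(1.962e+12 + 1.06e+11) ≈ 0.8975
(e) a = (rₚ + rₐ)/2 = (1.06e+11 + 1.962e+12)/2 ≈ 1.034e+12 m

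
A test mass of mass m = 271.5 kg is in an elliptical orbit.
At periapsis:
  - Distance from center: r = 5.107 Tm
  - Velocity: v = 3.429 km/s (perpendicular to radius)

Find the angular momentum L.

Convert to SI: r = 5.107 Tm = 5.107e+12 m; v = 3.429 km/s = 3429 m/s.
Since v is perpendicular to r, L = m · v · r.
L = 271.5 · 3429 · 5.107e+12 kg·m²/s ≈ 4.754e+18 kg·m²/s.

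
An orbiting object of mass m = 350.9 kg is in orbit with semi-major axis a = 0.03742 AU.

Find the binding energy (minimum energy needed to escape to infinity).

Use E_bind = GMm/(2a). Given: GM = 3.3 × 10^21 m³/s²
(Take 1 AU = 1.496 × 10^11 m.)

Convert to SI: a = 0.03742 AU = 5.59803e+09 m.
Total orbital energy is E = −GMm/(2a); binding energy is E_bind = −E = GMm/(2a).
E_bind = 3.3e+21 · 350.9 / (2 · 5.59803e+09) J ≈ 1.034e+14 J = 103.4 TJ.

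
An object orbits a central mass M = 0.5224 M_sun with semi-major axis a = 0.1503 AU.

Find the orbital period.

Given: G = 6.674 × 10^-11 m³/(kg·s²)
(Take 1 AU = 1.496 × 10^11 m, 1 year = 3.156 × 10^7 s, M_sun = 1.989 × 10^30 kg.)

Convert to SI: a = 0.1503 AU = 2.24849e+10 m; M = 0.5224 M_sun = 1.03905e+30 kg.
GM = G · M = 6.674e-11 · 1.03905e+30 = 6.93464e+19 m³/s².
Kepler's third law: T = 2π √(a³ / GM).
Substituting a = 2.24849e+10 m and GM = 6.93464e+19 m³/s²:
T = 2π √((2.24849e+10)³ / 6.93464e+19) s
T ≈ 2.544e+06 s = 0.08061 years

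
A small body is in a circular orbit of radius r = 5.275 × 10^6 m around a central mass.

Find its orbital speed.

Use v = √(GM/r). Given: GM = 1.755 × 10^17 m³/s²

For a circular orbit, gravity supplies the centripetal force, so v = √(GM / r).
v = √(1.755e+17 / 5.275e+06) m/s ≈ 1.824e+05 m/s = 182.4 km/s.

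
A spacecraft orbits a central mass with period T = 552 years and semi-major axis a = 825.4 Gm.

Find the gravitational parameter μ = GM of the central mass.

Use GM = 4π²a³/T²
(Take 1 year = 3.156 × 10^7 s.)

Convert to SI: T = 552 years = 1.74211e+10 s; a = 825.4 Gm = 8.254e+11 m.
GM = 4π² · a³ / T².
GM = 4π² · (8.254e+11)³ / (1.74211e+10)² m³/s² ≈ 7.315e+16 m³/s² = 7.315 × 10^16 m³/s².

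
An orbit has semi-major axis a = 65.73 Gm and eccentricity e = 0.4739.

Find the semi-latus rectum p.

Convert to SI: a = 65.73 Gm = 6.573e+10 m.
p = a (1 − e²).
p = 6.573e+10 · (1 − (0.4739)²) = 6.573e+10 · 0.775419 ≈ 5.097e+10 m = 50.97 Gm.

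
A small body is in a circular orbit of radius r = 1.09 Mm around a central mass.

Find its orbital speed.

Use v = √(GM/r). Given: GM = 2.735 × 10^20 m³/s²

Convert to SI: r = 1.09 Mm = 1.09e+06 m.
For a circular orbit, gravity supplies the centripetal force, so v = √(GM / r).
v = √(2.735e+20 / 1.09e+06) m/s ≈ 1.584e+07 m/s = 1.584e+04 km/s.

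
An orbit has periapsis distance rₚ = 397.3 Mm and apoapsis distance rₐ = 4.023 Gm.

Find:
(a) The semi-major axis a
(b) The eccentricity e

Convert to SI: rₚ = 397.3 Mm = 3.973e+08 m; rₐ = 4.023 Gm = 4.023e+09 m.
(a) a = (rₚ + rₐ) / 2 = (3.973e+08 + 4.023e+09) / 2 ≈ 2.21e+09 m = 2.21 Gm.
(b) e = (rₐ − rₚ) / (rₐ + rₚ) = (4.023e+09 − 3.973e+08) / (4.023e+09 + 3.973e+08) ≈ 0.8202.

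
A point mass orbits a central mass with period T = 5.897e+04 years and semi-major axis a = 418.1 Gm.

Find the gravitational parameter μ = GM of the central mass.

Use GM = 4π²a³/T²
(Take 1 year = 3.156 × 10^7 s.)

Convert to SI: T = 5.897e+04 years = 1.86109e+12 s; a = 418.1 Gm = 4.181e+11 m.
GM = 4π² · a³ / T².
GM = 4π² · (4.181e+11)³ / (1.86109e+12)² m³/s² ≈ 8.33e+11 m³/s² = 8.33 × 10^11 m³/s².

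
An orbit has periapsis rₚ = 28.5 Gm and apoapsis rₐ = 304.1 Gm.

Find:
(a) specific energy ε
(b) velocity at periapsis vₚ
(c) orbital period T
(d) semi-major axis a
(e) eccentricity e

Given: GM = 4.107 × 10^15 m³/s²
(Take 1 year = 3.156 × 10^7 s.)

Convert to SI: rₚ = 28.5 Gm = 2.85e+10 m; rₐ = 304.1 Gm = 3.041e+11 m.
(a) With a = (rₚ + rₐ)/2 = 1.663e+11 m, ε = −GM/(2a) = −4.107e+15/(2 · 1.663e+11) J/kg ≈ -1.235e+04 J/kg
(b) With a = (rₚ + rₐ)/2 = 1.663e+11 m, vₚ = √(GM (2/rₚ − 1/a)) = √(4.107e+15 · (2/2.85e+10 − 1/1.663e+11)) m/s ≈ 513.3 m/s
(c) With a = (rₚ + rₐ)/2 = 1.663e+11 m, T = 2π √(a³/GM) = 2π √((1.663e+11)³/4.107e+15) s ≈ 6.649e+09 s
(d) a = (rₚ + rₐ)/2 = (2.85e+10 + 3.041e+11)/2 ≈ 1.663e+11 m
(e) e = (rₐ − rₚ)/(rₐ + rₚ) = (3.041e+11 − 2.85e+10)/(3.041e+11 + 2.85e+10) ≈ 0.8286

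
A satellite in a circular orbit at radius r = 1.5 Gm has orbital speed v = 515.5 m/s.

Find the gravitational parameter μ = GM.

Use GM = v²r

Convert to SI: r = 1.5 Gm = 1.5e+09 m.
For a circular orbit v² = GM/r, so GM = v² · r.
GM = (515.5)² · 1.5e+09 m³/s² ≈ 3.986e+14 m³/s² = 3.986 × 10^14 m³/s².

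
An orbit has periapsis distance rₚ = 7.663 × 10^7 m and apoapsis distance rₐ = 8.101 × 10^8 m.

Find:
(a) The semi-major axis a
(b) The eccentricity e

(a) a = (rₚ + rₐ) / 2 = (7.663e+07 + 8.101e+08) / 2 ≈ 4.434e+08 m = 4.434 × 10^8 m.
(b) e = (rₐ − rₚ) / (rₐ + rₚ) = (8.101e+08 − 7.663e+07) / (8.101e+08 + 7.663e+07) ≈ 0.8272.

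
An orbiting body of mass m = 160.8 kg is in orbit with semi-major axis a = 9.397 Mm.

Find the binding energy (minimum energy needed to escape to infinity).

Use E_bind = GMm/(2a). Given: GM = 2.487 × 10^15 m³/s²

Convert to SI: a = 9.397 Mm = 9.397e+06 m.
Total orbital energy is E = −GMm/(2a); binding energy is E_bind = −E = GMm/(2a).
E_bind = 2.487e+15 · 160.8 / (2 · 9.397e+06) J ≈ 2.128e+10 J = 21.28 GJ.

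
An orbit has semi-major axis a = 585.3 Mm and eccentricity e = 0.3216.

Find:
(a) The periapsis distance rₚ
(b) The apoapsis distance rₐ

Convert to SI: a = 585.3 Mm = 5.853e+08 m.
(a) rₚ = a(1 − e) = 5.853e+08 · (1 − 0.3216) = 5.853e+08 · 0.6784 ≈ 3.971e+08 m = 397.1 Mm.
(b) rₐ = a(1 + e) = 5.853e+08 · (1 + 0.3216) = 5.853e+08 · 1.3216 ≈ 7.735e+08 m = 773.5 Mm.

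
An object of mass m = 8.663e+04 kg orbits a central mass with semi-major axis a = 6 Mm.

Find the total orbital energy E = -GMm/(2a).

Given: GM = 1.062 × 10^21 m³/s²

Convert to SI: a = 6 Mm = 6e+06 m.
E = −GMm / (2a).
E = −1.062e+21 · 8.663e+04 / (2 · 6e+06) J ≈ -7.667e+18 J = -7.667 EJ.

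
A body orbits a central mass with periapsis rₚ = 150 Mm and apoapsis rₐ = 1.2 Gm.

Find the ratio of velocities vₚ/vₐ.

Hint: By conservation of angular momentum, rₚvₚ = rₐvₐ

Convert to SI: rₚ = 150 Mm = 1.5e+08 m; rₐ = 1.2 Gm = 1.2e+09 m.
Conservation of angular momentum gives rₚvₚ = rₐvₐ, so vₚ/vₐ = rₐ/rₚ.
vₚ/vₐ = 1.2e+09 / 1.5e+08 ≈ 8.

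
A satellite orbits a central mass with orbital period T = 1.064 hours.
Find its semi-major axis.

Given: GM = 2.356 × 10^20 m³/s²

Convert to SI: T = 1.064 hours = 3830.4 s.
Invert Kepler's third law: a = (GM · T² / (4π²))^(1/3).
Substituting T = 3830.4 s and GM = 2.356e+20 m³/s²:
a = (2.356e+20 · (3830.4)² / (4π²))^(1/3) m
a ≈ 4.441e+08 m = 4.441 × 10^8 m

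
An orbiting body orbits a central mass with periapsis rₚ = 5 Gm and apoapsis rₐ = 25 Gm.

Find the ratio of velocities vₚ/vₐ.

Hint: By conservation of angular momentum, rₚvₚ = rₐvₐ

Convert to SI: rₚ = 5 Gm = 5e+09 m; rₐ = 25 Gm = 2.5e+10 m.
Conservation of angular momentum gives rₚvₚ = rₐvₐ, so vₚ/vₐ = rₐ/rₚ.
vₚ/vₐ = 2.5e+10 / 5e+09 ≈ 5.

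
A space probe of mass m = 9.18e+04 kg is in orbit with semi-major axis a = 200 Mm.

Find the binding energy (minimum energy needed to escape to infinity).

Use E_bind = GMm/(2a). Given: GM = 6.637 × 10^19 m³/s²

Convert to SI: a = 200 Mm = 2e+08 m.
Total orbital energy is E = −GMm/(2a); binding energy is E_bind = −E = GMm/(2a).
E_bind = 6.637e+19 · 9.18e+04 / (2 · 2e+08) J ≈ 1.523e+16 J = 15.23 PJ.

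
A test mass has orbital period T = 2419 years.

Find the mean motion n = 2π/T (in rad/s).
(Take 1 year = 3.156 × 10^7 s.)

Convert to SI: T = 2419 years = 7.63436e+10 s.
n = 2π / T.
n = 2π / 7.63436e+10 s ≈ 8.23e-11 rad/s.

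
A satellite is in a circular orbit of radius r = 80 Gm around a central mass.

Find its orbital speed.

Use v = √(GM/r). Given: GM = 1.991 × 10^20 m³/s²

Convert to SI: r = 80 Gm = 8e+10 m.
For a circular orbit, gravity supplies the centripetal force, so v = √(GM / r).
v = √(1.991e+20 / 8e+10) m/s ≈ 4.989e+04 m/s = 49.89 km/s.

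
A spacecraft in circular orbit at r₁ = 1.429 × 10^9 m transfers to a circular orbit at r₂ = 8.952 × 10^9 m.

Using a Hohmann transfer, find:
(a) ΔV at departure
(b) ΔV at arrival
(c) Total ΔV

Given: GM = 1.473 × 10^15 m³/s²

Transfer semi-major axis: a_t = (r₁ + r₂)/2 = (1.429e+09 + 8.952e+09)/2 = 5.1905e+09 m.
Circular speeds: v₁ = √(GM/r₁) = 1015.28 m/s, v₂ = √(GM/r₂) = 405.641 m/s.
Transfer speeds (vis-viva v² = GM(2/r − 1/a_t)): v₁ᵗ = 1333.34 m/s, v₂ᵗ = 212.84 m/s.
(a) ΔV₁ = |v₁ᵗ − v₁| ≈ 318.1 m/s = 318.1 m/s.
(b) ΔV₂ = |v₂ − v₂ᵗ| ≈ 192.8 m/s = 192.8 m/s.
(c) ΔV_total = ΔV₁ + ΔV₂ ≈ 510.9 m/s = 510.9 m/s.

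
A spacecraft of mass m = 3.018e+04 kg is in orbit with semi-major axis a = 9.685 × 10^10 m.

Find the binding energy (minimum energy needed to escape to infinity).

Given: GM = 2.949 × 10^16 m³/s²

Total orbital energy is E = −GMm/(2a); binding energy is E_bind = −E = GMm/(2a).
E_bind = 2.949e+16 · 3.018e+04 / (2 · 9.685e+10) J ≈ 4.595e+09 J = 4.595 GJ.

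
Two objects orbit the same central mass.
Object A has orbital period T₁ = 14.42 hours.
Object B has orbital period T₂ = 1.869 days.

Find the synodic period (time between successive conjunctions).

Convert to SI: T₁ = 14.42 hours = 51912 s; T₂ = 1.869 days = 161482 s.
T_syn = |T₁ · T₂ / (T₁ − T₂)|.
T_syn = |51912 · 161482 / (51912 − 161482)| s ≈ 7.651e+04 s = 21.25 hours.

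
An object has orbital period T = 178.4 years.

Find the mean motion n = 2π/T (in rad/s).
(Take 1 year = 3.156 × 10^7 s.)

Convert to SI: T = 178.4 years = 5.6303e+09 s.
n = 2π / T.
n = 2π / 5.6303e+09 s ≈ 1.116e-09 rad/s.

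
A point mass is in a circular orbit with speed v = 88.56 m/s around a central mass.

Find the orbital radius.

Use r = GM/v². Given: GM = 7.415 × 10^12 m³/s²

For a circular orbit, v² = GM / r, so r = GM / v².
r = 7.415e+12 / (88.56)² m ≈ 9.454e+08 m = 945.4 Mm.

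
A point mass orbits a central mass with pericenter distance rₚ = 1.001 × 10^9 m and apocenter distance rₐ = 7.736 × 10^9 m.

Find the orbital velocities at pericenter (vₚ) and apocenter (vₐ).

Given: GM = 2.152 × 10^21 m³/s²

Use the vis-viva equation v² = GM(2/r − 1/a) with a = (rₚ + rₐ)/2 = (1.001e+09 + 7.736e+09)/2 = 4.3685e+09 m.
vₚ = √(GM · (2/rₚ − 1/a)) = √(2.152e+21 · (2/1.001e+09 − 1/4.3685e+09)) m/s ≈ 1.951e+06 m/s = 1951 km/s.
vₐ = √(GM · (2/rₐ − 1/a)) = √(2.152e+21 · (2/7.736e+09 − 1/4.3685e+09)) m/s ≈ 2.525e+05 m/s = 252.5 km/s.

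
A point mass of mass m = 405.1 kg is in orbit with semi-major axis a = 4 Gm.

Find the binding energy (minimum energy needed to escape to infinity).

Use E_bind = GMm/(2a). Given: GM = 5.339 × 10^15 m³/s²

Convert to SI: a = 4 Gm = 4e+09 m.
Total orbital energy is E = −GMm/(2a); binding energy is E_bind = −E = GMm/(2a).
E_bind = 5.339e+15 · 405.1 / (2 · 4e+09) J ≈ 2.704e+08 J = 270.4 MJ.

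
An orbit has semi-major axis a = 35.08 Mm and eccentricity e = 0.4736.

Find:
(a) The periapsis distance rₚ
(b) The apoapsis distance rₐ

Convert to SI: a = 35.08 Mm = 3.508e+07 m.
(a) rₚ = a(1 − e) = 3.508e+07 · (1 − 0.4736) = 3.508e+07 · 0.5264 ≈ 1.847e+07 m = 18.47 Mm.
(b) rₐ = a(1 + e) = 3.508e+07 · (1 + 0.4736) = 3.508e+07 · 1.4736 ≈ 5.169e+07 m = 51.69 Mm.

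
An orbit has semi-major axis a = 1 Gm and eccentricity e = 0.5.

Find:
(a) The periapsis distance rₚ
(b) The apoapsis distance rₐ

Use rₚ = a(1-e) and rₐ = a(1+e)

Convert to SI: a = 1 Gm = 1e+09 m.
(a) rₚ = a(1 − e) = 1e+09 · (1 − 0.5) = 1e+09 · 0.5 ≈ 5e+08 m = 500 Mm.
(b) rₐ = a(1 + e) = 1e+09 · (1 + 0.5) = 1e+09 · 1.5 ≈ 1.5e+09 m = 1.5 Gm.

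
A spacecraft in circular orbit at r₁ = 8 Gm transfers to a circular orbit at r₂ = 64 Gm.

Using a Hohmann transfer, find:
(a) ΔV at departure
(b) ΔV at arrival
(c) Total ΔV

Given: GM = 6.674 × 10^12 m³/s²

Convert to SI: r₁ = 8 Gm = 8e+09 m; r₂ = 64 Gm = 6.4e+10 m.
Transfer semi-major axis: a_t = (r₁ + r₂)/2 = (8e+09 + 6.4e+10)/2 = 3.6e+10 m.
Circular speeds: v₁ = √(GM/r₁) = 28.8834 m/s, v₂ = √(GM/r₂) = 10.2118 m/s.
Transfer speeds (vis-viva v² = GM(2/r − 1/a_t)): v₁ᵗ = 38.5112 m/s, v₂ᵗ = 4.8139 m/s.
(a) ΔV₁ = |v₁ᵗ − v₁| ≈ 9.628 m/s = 9.628 m/s.
(b) ΔV₂ = |v₂ − v₂ᵗ| ≈ 5.398 m/s = 5.398 m/s.
(c) ΔV_total = ΔV₁ + ΔV₂ ≈ 15.03 m/s = 15.03 m/s.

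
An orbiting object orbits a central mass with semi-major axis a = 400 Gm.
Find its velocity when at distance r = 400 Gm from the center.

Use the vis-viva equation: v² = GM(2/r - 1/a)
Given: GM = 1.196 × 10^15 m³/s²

Convert to SI: a = 400 Gm = 4e+11 m; r = 400 Gm = 4e+11 m.
Vis-viva: v = √(GM · (2/r − 1/a)).
2/r − 1/a = 2/4e+11 − 1/4e+11 = 2.5e-12 m⁻¹.
v = √(1.196e+15 · 2.5e-12) m/s ≈ 54.68 m/s = 54.68 m/s.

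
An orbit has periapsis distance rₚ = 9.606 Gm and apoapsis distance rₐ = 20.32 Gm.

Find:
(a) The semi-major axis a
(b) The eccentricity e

Convert to SI: rₚ = 9.606 Gm = 9.606e+09 m; rₐ = 20.32 Gm = 2.032e+10 m.
(a) a = (rₚ + rₐ) / 2 = (9.606e+09 + 2.032e+10) / 2 ≈ 1.496e+10 m = 14.96 Gm.
(b) e = (rₐ − rₚ) / (rₐ + rₚ) = (2.032e+10 − 9.606e+09) / (2.032e+10 + 9.606e+09) ≈ 0.358.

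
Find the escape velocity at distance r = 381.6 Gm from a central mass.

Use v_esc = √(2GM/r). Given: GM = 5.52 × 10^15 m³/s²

Convert to SI: r = 381.6 Gm = 3.816e+11 m.
Escape velocity comes from setting total energy to zero: ½v² − GM/r = 0 ⇒ v_esc = √(2GM / r).
v_esc = √(2 · 5.52e+15 / 3.816e+11) m/s ≈ 170.1 m/s = 170.1 m/s.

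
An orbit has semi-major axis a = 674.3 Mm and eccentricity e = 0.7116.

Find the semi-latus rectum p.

Convert to SI: a = 674.3 Mm = 6.743e+08 m.
p = a (1 − e²).
p = 6.743e+08 · (1 − (0.7116)²) = 6.743e+08 · 0.493625 ≈ 3.329e+08 m = 332.9 Mm.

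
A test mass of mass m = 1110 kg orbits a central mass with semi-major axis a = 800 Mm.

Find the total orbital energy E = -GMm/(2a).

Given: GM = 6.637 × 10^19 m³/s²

Convert to SI: a = 800 Mm = 8e+08 m.
E = −GMm / (2a).
E = −6.637e+19 · 1110 / (2 · 8e+08) J ≈ -4.604e+13 J = -46.04 TJ.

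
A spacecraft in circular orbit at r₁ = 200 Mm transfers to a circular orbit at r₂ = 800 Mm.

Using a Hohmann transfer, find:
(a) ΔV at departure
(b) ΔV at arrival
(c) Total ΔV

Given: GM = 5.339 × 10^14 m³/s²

Convert to SI: r₁ = 200 Mm = 2e+08 m; r₂ = 800 Mm = 8e+08 m.
Transfer semi-major axis: a_t = (r₁ + r₂)/2 = (2e+08 + 8e+08)/2 = 5e+08 m.
Circular speeds: v₁ = √(GM/r₁) = 1633.86 m/s, v₂ = √(GM/r₂) = 816.93 m/s.
Transfer speeds (vis-viva v² = GM(2/r − 1/a_t)): v₁ᵗ = 2066.69 m/s, v₂ᵗ = 516.672 m/s.
(a) ΔV₁ = |v₁ᵗ − v₁| ≈ 432.8 m/s = 432.8 m/s.
(b) ΔV₂ = |v₂ − v₂ᵗ| ≈ 300.3 m/s = 300.3 m/s.
(c) ΔV_total = ΔV₁ + ΔV₂ ≈ 733.1 m/s = 733.1 m/s.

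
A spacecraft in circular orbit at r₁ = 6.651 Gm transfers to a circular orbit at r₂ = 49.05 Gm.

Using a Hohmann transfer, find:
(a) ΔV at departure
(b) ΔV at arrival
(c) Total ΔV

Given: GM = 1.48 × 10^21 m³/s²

Convert to SI: r₁ = 6.651 Gm = 6.651e+09 m; r₂ = 49.05 Gm = 4.905e+10 m.
Transfer semi-major axis: a_t = (r₁ + r₂)/2 = (6.651e+09 + 4.905e+10)/2 = 2.78505e+10 m.
Circular speeds: v₁ = √(GM/r₁) = 471723 m/s, v₂ = √(GM/r₂) = 173705 m/s.
Transfer speeds (vis-viva v² = GM(2/r − 1/a_t)): v₁ᵗ = 626023 m/s, v₂ᵗ = 84886.4 m/s.
(a) ΔV₁ = |v₁ᵗ − v₁| ≈ 1.543e+05 m/s = 154.3 km/s.
(b) ΔV₂ = |v₂ − v₂ᵗ| ≈ 8.882e+04 m/s = 88.82 km/s.
(c) ΔV_total = ΔV₁ + ΔV₂ ≈ 2.431e+05 m/s = 243.1 km/s.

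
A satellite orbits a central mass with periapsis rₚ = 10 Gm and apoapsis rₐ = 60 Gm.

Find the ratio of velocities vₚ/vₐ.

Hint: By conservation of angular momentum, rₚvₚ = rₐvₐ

Convert to SI: rₚ = 10 Gm = 1e+10 m; rₐ = 60 Gm = 6e+10 m.
Conservation of angular momentum gives rₚvₚ = rₐvₐ, so vₚ/vₐ = rₐ/rₚ.
vₚ/vₐ = 6e+10 / 1e+10 ≈ 6.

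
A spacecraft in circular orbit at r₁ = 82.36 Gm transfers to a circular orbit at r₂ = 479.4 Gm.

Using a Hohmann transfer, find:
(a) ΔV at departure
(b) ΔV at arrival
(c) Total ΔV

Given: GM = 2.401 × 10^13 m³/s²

Convert to SI: r₁ = 82.36 Gm = 8.236e+10 m; r₂ = 479.4 Gm = 4.794e+11 m.
Transfer semi-major axis: a_t = (r₁ + r₂)/2 = (8.236e+10 + 4.794e+11)/2 = 2.8088e+11 m.
Circular speeds: v₁ = √(GM/r₁) = 17.0741 m/s, v₂ = √(GM/r₂) = 7.07697 m/s.
Transfer speeds (vis-viva v² = GM(2/r − 1/a_t)): v₁ᵗ = 22.3062 m/s, v₂ᵗ = 3.83217 m/s.
(a) ΔV₁ = |v₁ᵗ − v₁| ≈ 5.232 m/s = 5.232 m/s.
(b) ΔV₂ = |v₂ − v₂ᵗ| ≈ 3.245 m/s = 3.245 m/s.
(c) ΔV_total = ΔV₁ + ΔV₂ ≈ 8.477 m/s = 8.477 m/s.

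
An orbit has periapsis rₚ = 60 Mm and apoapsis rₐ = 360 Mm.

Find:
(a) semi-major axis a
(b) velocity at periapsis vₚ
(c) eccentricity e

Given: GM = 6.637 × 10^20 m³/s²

Convert to SI: rₚ = 60 Mm = 6e+07 m; rₐ = 360 Mm = 3.6e+08 m.
(a) a = (rₚ + rₐ)/2 = (6e+07 + 3.6e+08)/2 ≈ 2.1e+08 m
(b) With a = (rₚ + rₐ)/2 = 2.1e+08 m, vₚ = √(GM (2/rₚ − 1/a)) = √(6.637e+20 · (2/6e+07 − 1/2.1e+08)) m/s ≈ 4.355e+06 m/s
(c) e = (rₐ − rₚ)/(rₐ + rₚ) = (3.6e+08 − 6e+07)/(3.6e+08 + 6e+07) ≈ 0.7143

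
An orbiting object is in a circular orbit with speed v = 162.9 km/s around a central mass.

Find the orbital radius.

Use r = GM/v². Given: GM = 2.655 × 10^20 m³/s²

Convert to SI: v = 162.9 km/s = 162900 m/s.
For a circular orbit, v² = GM / r, so r = GM / v².
r = 2.655e+20 / (162900)² m ≈ 1.001e+10 m = 10.01 Gm.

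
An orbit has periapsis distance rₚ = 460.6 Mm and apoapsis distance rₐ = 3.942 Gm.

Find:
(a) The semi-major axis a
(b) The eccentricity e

Convert to SI: rₚ = 460.6 Mm = 4.606e+08 m; rₐ = 3.942 Gm = 3.942e+09 m.
(a) a = (rₚ + rₐ) / 2 = (4.606e+08 + 3.942e+09) / 2 ≈ 2.201e+09 m = 2.201 Gm.
(b) e = (rₐ − rₚ) / (rₐ + rₚ) = (3.942e+09 − 4.606e+08) / (3.942e+09 + 4.606e+08) ≈ 0.7908.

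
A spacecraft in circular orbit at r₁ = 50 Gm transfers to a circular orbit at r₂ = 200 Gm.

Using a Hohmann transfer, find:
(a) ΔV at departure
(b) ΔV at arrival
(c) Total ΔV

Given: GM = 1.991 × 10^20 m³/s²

Convert to SI: r₁ = 50 Gm = 5e+10 m; r₂ = 200 Gm = 2e+11 m.
Transfer semi-major axis: a_t = (r₁ + r₂)/2 = (5e+10 + 2e+11)/2 = 1.25e+11 m.
Circular speeds: v₁ = √(GM/r₁) = 63103.1 m/s, v₂ = √(GM/r₂) = 31551.5 m/s.
Transfer speeds (vis-viva v² = GM(2/r − 1/a_t)): v₁ᵗ = 79819.8 m/s, v₂ᵗ = 19954.9 m/s.
(a) ΔV₁ = |v₁ᵗ − v₁| ≈ 1.672e+04 m/s = 16.72 km/s.
(b) ΔV₂ = |v₂ − v₂ᵗ| ≈ 1.16e+04 m/s = 11.6 km/s.
(c) ΔV_total = ΔV₁ + ΔV₂ ≈ 2.831e+04 m/s = 28.31 km/s.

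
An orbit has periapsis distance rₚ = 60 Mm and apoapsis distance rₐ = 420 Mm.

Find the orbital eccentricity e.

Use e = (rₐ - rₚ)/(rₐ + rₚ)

Convert to SI: rₚ = 60 Mm = 6e+07 m; rₐ = 420 Mm = 4.2e+08 m.
e = (rₐ − rₚ) / (rₐ + rₚ).
e = (4.2e+08 − 6e+07) / (4.2e+08 + 6e+07) = 3.6e+08 / 4.8e+08 ≈ 0.75.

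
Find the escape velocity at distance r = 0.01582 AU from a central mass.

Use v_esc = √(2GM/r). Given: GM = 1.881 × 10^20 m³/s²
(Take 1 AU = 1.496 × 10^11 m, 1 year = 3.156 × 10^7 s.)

Convert to SI: r = 0.01582 AU = 2.36667e+09 m.
Escape velocity comes from setting total energy to zero: ½v² − GM/r = 0 ⇒ v_esc = √(2GM / r).
v_esc = √(2 · 1.881e+20 / 2.36667e+09) m/s ≈ 3.987e+05 m/s = 84.11 AU/year.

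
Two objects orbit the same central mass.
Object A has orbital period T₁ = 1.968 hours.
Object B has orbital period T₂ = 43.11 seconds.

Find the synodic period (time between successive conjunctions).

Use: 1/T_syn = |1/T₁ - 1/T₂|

Convert to SI: T₁ = 1.968 hours = 7084.8 s.
T_syn = |T₁ · T₂ / (T₁ − T₂)|.
T_syn = |7084.8 · 43.11 / (7084.8 − 43.11)| s ≈ 43.37 s = 43.37 seconds.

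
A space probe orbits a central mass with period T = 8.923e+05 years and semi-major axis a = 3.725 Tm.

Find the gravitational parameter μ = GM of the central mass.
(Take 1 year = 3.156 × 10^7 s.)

Convert to SI: T = 8.923e+05 years = 2.8161e+13 s; a = 3.725 Tm = 3.725e+12 m.
GM = 4π² · a³ / T².
GM = 4π² · (3.725e+12)³ / (2.8161e+13)² m³/s² ≈ 2.573e+12 m³/s² = 2.573 × 10^12 m³/s².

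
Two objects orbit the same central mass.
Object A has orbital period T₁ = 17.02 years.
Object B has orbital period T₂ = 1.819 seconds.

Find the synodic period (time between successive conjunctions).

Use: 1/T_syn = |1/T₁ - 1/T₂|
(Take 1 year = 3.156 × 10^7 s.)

Convert to SI: T₁ = 17.02 years = 5.37151e+08 s.
T_syn = |T₁ · T₂ / (T₁ − T₂)|.
T_syn = |5.37151e+08 · 1.819 / (5.37151e+08 − 1.819)| s ≈ 1.819 s = 1.819 seconds.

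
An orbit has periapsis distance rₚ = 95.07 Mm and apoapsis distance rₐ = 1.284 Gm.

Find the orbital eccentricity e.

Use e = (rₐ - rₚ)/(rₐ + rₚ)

Convert to SI: rₚ = 95.07 Mm = 9.507e+07 m; rₐ = 1.284 Gm = 1.284e+09 m.
e = (rₐ − rₚ) / (rₐ + rₚ).
e = (1.284e+09 − 9.507e+07) / (1.284e+09 + 9.507e+07) = 1.18893e+09 / 1.37907e+09 ≈ 0.8621.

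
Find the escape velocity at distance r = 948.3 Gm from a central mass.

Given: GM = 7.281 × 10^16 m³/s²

Convert to SI: r = 948.3 Gm = 9.483e+11 m.
Escape velocity comes from setting total energy to zero: ½v² − GM/r = 0 ⇒ v_esc = √(2GM / r).
v_esc = √(2 · 7.281e+16 / 9.483e+11) m/s ≈ 391.9 m/s = 391.9 m/s.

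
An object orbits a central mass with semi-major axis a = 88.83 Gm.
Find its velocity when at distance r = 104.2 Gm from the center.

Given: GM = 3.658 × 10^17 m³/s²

Convert to SI: a = 88.83 Gm = 8.883e+10 m; r = 104.2 Gm = 1.042e+11 m.
Vis-viva: v = √(GM · (2/r − 1/a)).
2/r − 1/a = 2/1.042e+11 − 1/8.883e+10 = 7.9364e-12 m⁻¹.
v = √(3.658e+17 · 7.9364e-12) m/s ≈ 1704 m/s = 1.704 km/s.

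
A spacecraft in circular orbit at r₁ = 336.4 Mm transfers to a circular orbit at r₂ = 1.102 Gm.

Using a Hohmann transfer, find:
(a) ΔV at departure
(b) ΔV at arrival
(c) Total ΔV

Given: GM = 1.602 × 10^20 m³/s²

Convert to SI: r₁ = 336.4 Mm = 3.364e+08 m; r₂ = 1.102 Gm = 1.102e+09 m.
Transfer semi-major axis: a_t = (r₁ + r₂)/2 = (3.364e+08 + 1.102e+09)/2 = 7.192e+08 m.
Circular speeds: v₁ = √(GM/r₁) = 690086 m/s, v₂ = √(GM/r₂) = 381277 m/s.
Transfer speeds (vis-viva v² = GM(2/r − 1/a_t)): v₁ᵗ = 854219 m/s, v₂ᵗ = 260762 m/s.
(a) ΔV₁ = |v₁ᵗ − v₁| ≈ 1.641e+05 m/s = 164.1 km/s.
(b) ΔV₂ = |v₂ − v₂ᵗ| ≈ 1.205e+05 m/s = 120.5 km/s.
(c) ΔV_total = ΔV₁ + ΔV₂ ≈ 2.846e+05 m/s = 284.6 km/s.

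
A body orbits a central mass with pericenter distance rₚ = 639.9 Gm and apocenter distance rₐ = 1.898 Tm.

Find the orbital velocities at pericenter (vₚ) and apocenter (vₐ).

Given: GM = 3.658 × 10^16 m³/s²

Convert to SI: rₚ = 639.9 Gm = 6.399e+11 m; rₐ = 1.898 Tm = 1.898e+12 m.
Use the vis-viva equation v² = GM(2/r − 1/a) with a = (rₚ + rₐ)/2 = (6.399e+11 + 1.898e+12)/2 = 1.26895e+12 m.
vₚ = √(GM · (2/rₚ − 1/a)) = √(3.658e+16 · (2/6.399e+11 − 1/1.26895e+12)) m/s ≈ 292.4 m/s = 292.4 m/s.
vₐ = √(GM · (2/rₐ − 1/a)) = √(3.658e+16 · (2/1.898e+12 − 1/1.26895e+12)) m/s ≈ 98.58 m/s = 98.58 m/s.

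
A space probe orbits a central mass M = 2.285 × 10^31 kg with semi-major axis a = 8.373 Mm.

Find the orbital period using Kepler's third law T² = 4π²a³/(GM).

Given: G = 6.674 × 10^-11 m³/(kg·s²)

Convert to SI: a = 8.373 Mm = 8.373e+06 m.
GM = G · M = 6.674e-11 · 2.285e+31 = 1.52501e+21 m³/s².
Kepler's third law: T = 2π √(a³ / GM).
Substituting a = 8.373e+06 m and GM = 1.52501e+21 m³/s²:
T = 2π √((8.373e+06)³ / 1.52501e+21) s
T ≈ 3.898 s = 3.898 seconds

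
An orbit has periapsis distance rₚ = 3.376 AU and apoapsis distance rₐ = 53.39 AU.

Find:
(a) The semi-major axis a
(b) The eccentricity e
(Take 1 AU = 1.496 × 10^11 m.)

Convert to SI: rₚ = 3.376 AU = 5.0505e+11 m; rₐ = 53.39 AU = 7.98714e+12 m.
(a) a = (rₚ + rₐ) / 2 = (5.0505e+11 + 7.98714e+12) / 2 ≈ 4.246e+12 m = 28.38 AU.
(b) e = (rₐ − rₚ) / (rₐ + rₚ) = (7.98714e+12 − 5.0505e+11) / (7.98714e+12 + 5.0505e+11) ≈ 0.8811.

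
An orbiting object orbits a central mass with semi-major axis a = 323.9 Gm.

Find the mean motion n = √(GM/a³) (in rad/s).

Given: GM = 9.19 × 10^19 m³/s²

Convert to SI: a = 323.9 Gm = 3.239e+11 m.
n = √(GM / a³).
n = √(9.19e+19 / (3.239e+11)³) rad/s ≈ 5.2e-08 rad/s.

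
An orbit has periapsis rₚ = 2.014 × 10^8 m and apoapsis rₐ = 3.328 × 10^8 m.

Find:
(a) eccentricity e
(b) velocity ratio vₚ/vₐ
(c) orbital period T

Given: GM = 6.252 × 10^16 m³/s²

(a) e = (rₐ − rₚ)/(rₐ + rₚ) = (3.328e+08 − 2.014e+08)/(3.328e+08 + 2.014e+08) ≈ 0.246
(b) Conservation of angular momentum (rₚvₚ = rₐvₐ) gives vₚ/vₐ = rₐ/rₚ = 3.328e+08/2.014e+08 ≈ 1.652
(c) With a = (rₚ + rₐ)/2 = 2.671e+08 m, T = 2π √(a³/GM) = 2π √((2.671e+08)³/6.252e+16) s ≈ 1.097e+05 s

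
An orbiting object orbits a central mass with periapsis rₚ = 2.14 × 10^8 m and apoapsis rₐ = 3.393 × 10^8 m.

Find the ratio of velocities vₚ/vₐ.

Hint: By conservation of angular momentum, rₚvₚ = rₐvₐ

Conservation of angular momentum gives rₚvₚ = rₐvₐ, so vₚ/vₐ = rₐ/rₚ.
vₚ/vₐ = 3.393e+08 / 2.14e+08 ≈ 1.586.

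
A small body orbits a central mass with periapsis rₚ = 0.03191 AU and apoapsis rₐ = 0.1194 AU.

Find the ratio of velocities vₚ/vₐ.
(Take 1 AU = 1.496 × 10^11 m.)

Convert to SI: rₚ = 0.03191 AU = 4.77374e+09 m; rₐ = 0.1194 AU = 1.78622e+10 m.
Conservation of angular momentum gives rₚvₚ = rₐvₐ, so vₚ/vₐ = rₐ/rₚ.
vₚ/vₐ = 1.78622e+10 / 4.77374e+09 ≈ 3.742.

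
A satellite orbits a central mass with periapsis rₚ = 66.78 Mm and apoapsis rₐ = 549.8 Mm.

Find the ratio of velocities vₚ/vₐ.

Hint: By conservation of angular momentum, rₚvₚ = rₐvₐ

Convert to SI: rₚ = 66.78 Mm = 6.678e+07 m; rₐ = 549.8 Mm = 5.498e+08 m.
Conservation of angular momentum gives rₚvₚ = rₐvₐ, so vₚ/vₐ = rₐ/rₚ.
vₚ/vₐ = 5.498e+08 / 6.678e+07 ≈ 8.233.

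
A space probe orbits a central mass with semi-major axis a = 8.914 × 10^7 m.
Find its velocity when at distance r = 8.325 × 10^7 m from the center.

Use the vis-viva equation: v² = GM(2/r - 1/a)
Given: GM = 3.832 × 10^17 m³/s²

Vis-viva: v = √(GM · (2/r − 1/a)).
2/r − 1/a = 2/8.325e+07 − 1/8.914e+07 = 1.28057e-08 m⁻¹.
v = √(3.832e+17 · 1.28057e-08) m/s ≈ 7.005e+04 m/s = 70.05 km/s.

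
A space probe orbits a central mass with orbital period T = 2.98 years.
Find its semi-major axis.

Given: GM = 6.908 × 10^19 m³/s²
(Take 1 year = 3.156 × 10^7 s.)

Convert to SI: T = 2.98 years = 9.40488e+07 s.
Invert Kepler's third law: a = (GM · T² / (4π²))^(1/3).
Substituting T = 9.40488e+07 s and GM = 6.908e+19 m³/s²:
a = (6.908e+19 · (9.40488e+07)² / (4π²))^(1/3) m
a ≈ 2.492e+11 m = 2.492 × 10^11 m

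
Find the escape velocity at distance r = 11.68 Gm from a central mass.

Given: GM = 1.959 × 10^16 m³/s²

Convert to SI: r = 11.68 Gm = 1.168e+10 m.
Escape velocity comes from setting total energy to zero: ½v² − GM/r = 0 ⇒ v_esc = √(2GM / r).
v_esc = √(2 · 1.959e+16 / 1.168e+10) m/s ≈ 1832 m/s = 1.832 km/s.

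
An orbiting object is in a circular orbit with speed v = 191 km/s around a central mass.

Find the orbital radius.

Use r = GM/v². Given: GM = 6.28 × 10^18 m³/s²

Convert to SI: v = 191 km/s = 191000 m/s.
For a circular orbit, v² = GM / r, so r = GM / v².
r = 6.28e+18 / (191000)² m ≈ 1.721e+08 m = 1.721 × 10^8 m.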